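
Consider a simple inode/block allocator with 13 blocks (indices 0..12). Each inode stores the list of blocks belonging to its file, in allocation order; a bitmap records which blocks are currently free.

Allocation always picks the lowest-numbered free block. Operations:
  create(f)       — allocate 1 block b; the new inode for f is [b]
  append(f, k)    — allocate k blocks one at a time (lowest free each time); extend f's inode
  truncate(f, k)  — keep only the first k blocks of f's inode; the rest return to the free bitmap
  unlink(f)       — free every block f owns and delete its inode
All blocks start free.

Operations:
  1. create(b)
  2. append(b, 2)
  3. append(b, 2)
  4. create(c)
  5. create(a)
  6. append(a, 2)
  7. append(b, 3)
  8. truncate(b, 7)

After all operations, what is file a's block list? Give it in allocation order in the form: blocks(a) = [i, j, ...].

create(b): bitmap=F............ | b=[0]
append(b, 2): bitmap=FFF.......... | b=[0, 1, 2]
append(b, 2): bitmap=FFFFF........ | b=[0, 1, 2, 3, 4]
create(c): bitmap=FFFFFF....... | b=[0, 1, 2, 3, 4] c=[5]
create(a): bitmap=FFFFFFF...... | a=[6] b=[0, 1, 2, 3, 4] c=[5]
append(a, 2): bitmap=FFFFFFFFF.... | a=[6, 7, 8] b=[0, 1, 2, 3, 4] c=[5]
append(b, 3): bitmap=FFFFFFFFFFFF. | a=[6, 7, 8] b=[0, 1, 2, 3, 4, 9, 10, 11] c=[5]
truncate(b, 7): bitmap=FFFFFFFFFFF.. | a=[6, 7, 8] b=[0, 1, 2, 3, 4, 9, 10] c=[5]

blocks(a) = [6, 7, 8]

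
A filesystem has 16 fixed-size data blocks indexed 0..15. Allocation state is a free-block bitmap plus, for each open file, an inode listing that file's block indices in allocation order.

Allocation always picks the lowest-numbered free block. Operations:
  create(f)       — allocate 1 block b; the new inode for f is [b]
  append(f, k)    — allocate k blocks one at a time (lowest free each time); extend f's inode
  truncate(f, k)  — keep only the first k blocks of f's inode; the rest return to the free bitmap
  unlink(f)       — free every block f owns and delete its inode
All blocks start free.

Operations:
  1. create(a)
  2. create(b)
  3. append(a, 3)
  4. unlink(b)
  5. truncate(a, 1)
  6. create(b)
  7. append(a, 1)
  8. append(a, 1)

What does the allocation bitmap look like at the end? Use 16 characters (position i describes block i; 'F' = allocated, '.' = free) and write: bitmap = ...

[1] create(a) — a=0 (map F...............)
[2] create(b) — a=0 b=1 (map FF..............)
[3] append(a, 3) — a=0,2,3,4 b=1 (map FFFFF...........)
[4] unlink(b) — a=0,2,3,4 (map F.FFF...........)
[5] truncate(a, 1) — a=0 (map F...............)
[6] create(b) — a=0 b=1 (map FF..............)
[7] append(a, 1) — a=0,2 b=1 (map FFF.............)
[8] append(a, 1) — a=0,2,3 b=1 (map FFFF............)

bitmap = FFFF............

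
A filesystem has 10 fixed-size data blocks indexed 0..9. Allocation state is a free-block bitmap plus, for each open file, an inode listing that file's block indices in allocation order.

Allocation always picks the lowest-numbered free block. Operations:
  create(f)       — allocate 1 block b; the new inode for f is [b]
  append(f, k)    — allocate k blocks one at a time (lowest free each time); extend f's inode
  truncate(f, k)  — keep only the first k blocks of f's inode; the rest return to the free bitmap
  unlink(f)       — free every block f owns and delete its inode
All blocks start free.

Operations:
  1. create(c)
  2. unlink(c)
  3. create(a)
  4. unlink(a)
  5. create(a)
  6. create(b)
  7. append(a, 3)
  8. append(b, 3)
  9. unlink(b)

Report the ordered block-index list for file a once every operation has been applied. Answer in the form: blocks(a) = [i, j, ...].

blocks(a) = [0, 2, 3, 4]

[1] create(c) — c=0 (map F.........)
[2] unlink(c) —  (map ..........)
[3] create(a) — a=0 (map F.........)
[4] unlink(a) —  (map ..........)
[5] create(a) — a=0 (map F.........)
[6] create(b) — a=0 b=1 (map FF........)
[7] append(a, 3) — a=0,2,3,4 b=1 (map FFFFF.....)
[8] append(b, 3) — a=0,2,3,4 b=1,5,6,7 (map FFFFFFFF..)
[9] unlink(b) — a=0,2,3,4 (map F.FFF.....)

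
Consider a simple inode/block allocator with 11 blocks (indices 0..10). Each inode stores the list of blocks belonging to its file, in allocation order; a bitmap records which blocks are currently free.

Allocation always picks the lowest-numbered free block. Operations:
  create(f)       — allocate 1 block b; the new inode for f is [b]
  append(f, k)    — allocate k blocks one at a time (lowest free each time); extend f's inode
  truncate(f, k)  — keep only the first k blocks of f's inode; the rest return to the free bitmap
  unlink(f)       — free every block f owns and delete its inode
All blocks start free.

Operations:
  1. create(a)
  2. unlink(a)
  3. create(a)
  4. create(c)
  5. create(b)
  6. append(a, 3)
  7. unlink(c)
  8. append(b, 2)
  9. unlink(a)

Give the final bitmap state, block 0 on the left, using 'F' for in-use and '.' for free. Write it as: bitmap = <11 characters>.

create(a): bitmap=F.......... | a=[0]
unlink(a): bitmap=........... | 
create(a): bitmap=F.......... | a=[0]
create(c): bitmap=FF......... | a=[0] c=[1]
create(b): bitmap=FFF........ | a=[0] b=[2] c=[1]
append(a, 3): bitmap=FFFFFF..... | a=[0, 3, 4, 5] b=[2] c=[1]
unlink(c): bitmap=F.FFFF..... | a=[0, 3, 4, 5] b=[2]
append(b, 2): bitmap=FFFFFFF.... | a=[0, 3, 4, 5] b=[2, 1, 6]
unlink(a): bitmap=.FF...F.... | b=[2, 1, 6]

bitmap = .FF...F....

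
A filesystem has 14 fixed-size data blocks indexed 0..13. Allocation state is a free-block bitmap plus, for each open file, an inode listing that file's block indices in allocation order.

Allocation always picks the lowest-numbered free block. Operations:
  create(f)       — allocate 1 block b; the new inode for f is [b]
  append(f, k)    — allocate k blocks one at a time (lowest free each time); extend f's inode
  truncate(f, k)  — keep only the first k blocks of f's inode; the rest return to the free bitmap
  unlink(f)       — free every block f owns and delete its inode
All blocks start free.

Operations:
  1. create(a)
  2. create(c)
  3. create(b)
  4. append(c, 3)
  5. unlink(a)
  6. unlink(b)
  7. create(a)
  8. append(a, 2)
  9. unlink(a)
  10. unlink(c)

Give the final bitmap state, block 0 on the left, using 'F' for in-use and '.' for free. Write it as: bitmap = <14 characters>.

bitmap = ..............

  1. create(a)  ⇒  F.............  {a→[0]}
  2. create(c)  ⇒  FF............  {a→[0]; c→[1]}
  3. create(b)  ⇒  FFF...........  {a→[0]; b→[2]; c→[1]}
  4. append(c, 3)  ⇒  FFFFFF........  {a→[0]; b→[2]; c→[1, 3, 4, 5]}
  5. unlink(a)  ⇒  .FFFFF........  {b→[2]; c→[1, 3, 4, 5]}
  6. unlink(b)  ⇒  .F.FFF........  {c→[1, 3, 4, 5]}
  7. create(a)  ⇒  FF.FFF........  {a→[0]; c→[1, 3, 4, 5]}
  8. append(a, 2)  ⇒  FFFFFFF.......  {a→[0, 2, 6]; c→[1, 3, 4, 5]}
  9. unlink(a)  ⇒  .F.FFF........  {c→[1, 3, 4, 5]}
  10. unlink(c)  ⇒  ..............  {}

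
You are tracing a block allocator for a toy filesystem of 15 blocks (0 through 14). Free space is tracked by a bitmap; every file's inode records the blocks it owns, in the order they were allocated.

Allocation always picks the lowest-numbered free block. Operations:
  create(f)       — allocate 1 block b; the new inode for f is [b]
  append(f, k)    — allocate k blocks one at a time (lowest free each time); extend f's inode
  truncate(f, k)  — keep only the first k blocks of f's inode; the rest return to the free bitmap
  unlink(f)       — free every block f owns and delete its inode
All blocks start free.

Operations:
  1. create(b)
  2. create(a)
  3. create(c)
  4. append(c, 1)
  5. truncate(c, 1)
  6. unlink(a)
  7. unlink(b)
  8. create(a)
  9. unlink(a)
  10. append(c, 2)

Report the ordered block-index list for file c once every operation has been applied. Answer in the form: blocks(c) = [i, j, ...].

blocks(c) = [2, 0, 1]

  1. create(b)  ⇒  F..............  {b→[0]}
  2. create(a)  ⇒  FF.............  {a→[1]; b→[0]}
  3. create(c)  ⇒  FFF............  {a→[1]; b→[0]; c→[2]}
  4. append(c, 1)  ⇒  FFFF...........  {a→[1]; b→[0]; c→[2, 3]}
  5. truncate(c, 1)  ⇒  FFF............  {a→[1]; b→[0]; c→[2]}
  6. unlink(a)  ⇒  F.F............  {b→[0]; c→[2]}
  7. unlink(b)  ⇒  ..F............  {c→[2]}
  8. create(a)  ⇒  F.F............  {a→[0]; c→[2]}
  9. unlink(a)  ⇒  ..F............  {c→[2]}
  10. append(c, 2)  ⇒  FFF............  {c→[2, 0, 1]}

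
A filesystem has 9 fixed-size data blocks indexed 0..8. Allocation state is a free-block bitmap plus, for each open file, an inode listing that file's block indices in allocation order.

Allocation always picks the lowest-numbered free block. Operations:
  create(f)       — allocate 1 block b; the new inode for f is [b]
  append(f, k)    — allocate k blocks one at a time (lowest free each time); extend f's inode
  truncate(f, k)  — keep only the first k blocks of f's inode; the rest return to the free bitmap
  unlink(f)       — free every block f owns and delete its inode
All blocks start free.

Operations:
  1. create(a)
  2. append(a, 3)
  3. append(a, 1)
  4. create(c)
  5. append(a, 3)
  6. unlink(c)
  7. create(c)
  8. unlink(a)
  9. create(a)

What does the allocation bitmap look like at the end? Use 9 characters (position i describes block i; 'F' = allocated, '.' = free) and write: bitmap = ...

bitmap = F....F...

after create(a) → a:[0]  free=[F........]
after append(a, 3) → a:[0, 1, 2, 3]  free=[FFFF.....]
after append(a, 1) → a:[0, 1, 2, 3, 4]  free=[FFFFF....]
after create(c) → a:[0, 1, 2, 3, 4], c:[5]  free=[FFFFFF...]
after append(a, 3) → a:[0, 1, 2, 3, 4, 6, 7, 8], c:[5]  free=[FFFFFFFFF]
after unlink(c) → a:[0, 1, 2, 3, 4, 6, 7, 8]  free=[FFFFF.FFF]
after create(c) → a:[0, 1, 2, 3, 4, 6, 7, 8], c:[5]  free=[FFFFFFFFF]
after unlink(a) → c:[5]  free=[.....F...]
after create(a) → a:[0], c:[5]  free=[F....F...]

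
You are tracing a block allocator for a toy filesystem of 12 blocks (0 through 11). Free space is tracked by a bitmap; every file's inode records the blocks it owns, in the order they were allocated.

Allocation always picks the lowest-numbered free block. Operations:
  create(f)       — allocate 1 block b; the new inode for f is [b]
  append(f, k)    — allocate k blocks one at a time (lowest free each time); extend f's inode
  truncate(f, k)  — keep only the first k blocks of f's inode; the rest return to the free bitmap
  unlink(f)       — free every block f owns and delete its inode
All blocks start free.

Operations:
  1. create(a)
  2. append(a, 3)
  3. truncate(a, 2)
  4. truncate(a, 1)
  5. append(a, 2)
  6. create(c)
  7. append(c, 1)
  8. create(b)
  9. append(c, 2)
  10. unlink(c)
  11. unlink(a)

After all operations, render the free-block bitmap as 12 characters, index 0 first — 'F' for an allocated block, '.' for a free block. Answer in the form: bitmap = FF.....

bitmap = .....F......

create(a): bitmap=F........... | a=[0]
append(a, 3): bitmap=FFFF........ | a=[0, 1, 2, 3]
truncate(a, 2): bitmap=FF.......... | a=[0, 1]
truncate(a, 1): bitmap=F........... | a=[0]
append(a, 2): bitmap=FFF......... | a=[0, 1, 2]
create(c): bitmap=FFFF........ | a=[0, 1, 2] c=[3]
append(c, 1): bitmap=FFFFF....... | a=[0, 1, 2] c=[3, 4]
create(b): bitmap=FFFFFF...... | a=[0, 1, 2] b=[5] c=[3, 4]
append(c, 2): bitmap=FFFFFFFF.... | a=[0, 1, 2] b=[5] c=[3, 4, 6, 7]
unlink(c): bitmap=FFF..F...... | a=[0, 1, 2] b=[5]
unlink(a): bitmap=.....F...... | b=[5]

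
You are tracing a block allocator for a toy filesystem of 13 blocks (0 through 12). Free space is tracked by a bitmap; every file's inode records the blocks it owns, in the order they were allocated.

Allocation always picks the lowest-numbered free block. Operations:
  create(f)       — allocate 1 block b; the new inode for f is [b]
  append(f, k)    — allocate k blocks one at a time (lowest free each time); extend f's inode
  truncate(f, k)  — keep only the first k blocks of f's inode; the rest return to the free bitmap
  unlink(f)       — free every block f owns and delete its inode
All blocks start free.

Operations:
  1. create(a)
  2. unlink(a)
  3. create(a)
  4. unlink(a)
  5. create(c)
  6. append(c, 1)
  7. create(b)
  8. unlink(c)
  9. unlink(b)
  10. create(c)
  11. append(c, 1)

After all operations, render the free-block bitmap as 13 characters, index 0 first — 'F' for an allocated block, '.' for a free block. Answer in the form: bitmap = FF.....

bitmap = FF...........

after create(a) → a:[0]  free=[F............]
after unlink(a) →   free=[.............]
after create(a) → a:[0]  free=[F............]
after unlink(a) →   free=[.............]
after create(c) → c:[0]  free=[F............]
after append(c, 1) → c:[0, 1]  free=[FF...........]
after create(b) → b:[2], c:[0, 1]  free=[FFF..........]
after unlink(c) → b:[2]  free=[..F..........]
after unlink(b) →   free=[.............]
after create(c) → c:[0]  free=[F............]
after append(c, 1) → c:[0, 1]  free=[FF...........]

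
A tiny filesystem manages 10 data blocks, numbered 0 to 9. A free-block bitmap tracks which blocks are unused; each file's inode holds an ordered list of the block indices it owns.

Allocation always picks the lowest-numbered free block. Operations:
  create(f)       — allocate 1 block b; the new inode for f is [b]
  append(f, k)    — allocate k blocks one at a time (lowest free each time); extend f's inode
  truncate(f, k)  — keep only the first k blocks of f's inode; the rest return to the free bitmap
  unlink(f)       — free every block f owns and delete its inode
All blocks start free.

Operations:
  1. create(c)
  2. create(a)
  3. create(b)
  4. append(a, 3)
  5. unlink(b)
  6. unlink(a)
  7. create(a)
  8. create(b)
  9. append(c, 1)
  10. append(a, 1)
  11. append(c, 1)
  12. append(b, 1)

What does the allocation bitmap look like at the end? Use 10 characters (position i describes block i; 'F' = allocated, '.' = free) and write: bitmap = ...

bitmap = FFFFFFF...

create(c): bitmap=F......... | c=[0]
create(a): bitmap=FF........ | a=[1] c=[0]
create(b): bitmap=FFF....... | a=[1] b=[2] c=[0]
append(a, 3): bitmap=FFFFFF.... | a=[1, 3, 4, 5] b=[2] c=[0]
unlink(b): bitmap=FF.FFF.... | a=[1, 3, 4, 5] c=[0]
unlink(a): bitmap=F......... | c=[0]
create(a): bitmap=FF........ | a=[1] c=[0]
create(b): bitmap=FFF....... | a=[1] b=[2] c=[0]
append(c, 1): bitmap=FFFF...... | a=[1] b=[2] c=[0, 3]
append(a, 1): bitmap=FFFFF..... | a=[1, 4] b=[2] c=[0, 3]
append(c, 1): bitmap=FFFFFF.... | a=[1, 4] b=[2] c=[0, 3, 5]
append(b, 1): bitmap=FFFFFFF... | a=[1, 4] b=[2, 6] c=[0, 3, 5]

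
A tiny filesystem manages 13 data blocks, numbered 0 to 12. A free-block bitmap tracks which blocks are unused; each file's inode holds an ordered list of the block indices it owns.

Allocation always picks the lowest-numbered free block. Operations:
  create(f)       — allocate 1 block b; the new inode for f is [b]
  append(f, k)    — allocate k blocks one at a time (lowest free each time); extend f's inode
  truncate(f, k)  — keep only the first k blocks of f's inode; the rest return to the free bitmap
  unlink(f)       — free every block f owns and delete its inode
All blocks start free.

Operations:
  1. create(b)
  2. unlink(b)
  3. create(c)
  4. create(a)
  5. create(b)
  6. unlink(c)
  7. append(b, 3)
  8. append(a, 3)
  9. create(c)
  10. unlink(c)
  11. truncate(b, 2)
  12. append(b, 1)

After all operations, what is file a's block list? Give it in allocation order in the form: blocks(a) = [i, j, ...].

[1] create(b) — b=0 (map F............)
[2] unlink(b) —  (map .............)
[3] create(c) — c=0 (map F............)
[4] create(a) — a=1 c=0 (map FF...........)
[5] create(b) — a=1 b=2 c=0 (map FFF..........)
[6] unlink(c) — a=1 b=2 (map .FF..........)
[7] append(b, 3) — a=1 b=2,0,3,4 (map FFFFF........)
[8] append(a, 3) — a=1,5,6,7 b=2,0,3,4 (map FFFFFFFF.....)
[9] create(c) — a=1,5,6,7 b=2,0,3,4 c=8 (map FFFFFFFFF....)
[10] unlink(c) — a=1,5,6,7 b=2,0,3,4 (map FFFFFFFF.....)
[11] truncate(b, 2) — a=1,5,6,7 b=2,0 (map FFF..FFF.....)
[12] append(b, 1) — a=1,5,6,7 b=2,0,3 (map FFFF.FFF.....)

blocks(a) = [1, 5, 6, 7]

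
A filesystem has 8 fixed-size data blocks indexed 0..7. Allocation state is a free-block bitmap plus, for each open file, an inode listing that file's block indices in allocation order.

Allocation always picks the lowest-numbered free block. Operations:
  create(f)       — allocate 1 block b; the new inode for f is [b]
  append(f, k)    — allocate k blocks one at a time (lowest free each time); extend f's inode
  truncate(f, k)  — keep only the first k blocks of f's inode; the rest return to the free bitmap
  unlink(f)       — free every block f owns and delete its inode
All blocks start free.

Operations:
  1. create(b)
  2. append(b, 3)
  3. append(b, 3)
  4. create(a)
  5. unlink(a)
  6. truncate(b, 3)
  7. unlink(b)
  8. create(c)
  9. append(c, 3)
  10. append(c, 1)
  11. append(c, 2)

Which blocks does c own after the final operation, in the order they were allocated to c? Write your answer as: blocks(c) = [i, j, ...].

create(b): bitmap=F....... | b=[0]
append(b, 3): bitmap=FFFF.... | b=[0, 1, 2, 3]
append(b, 3): bitmap=FFFFFFF. | b=[0, 1, 2, 3, 4, 5, 6]
create(a): bitmap=FFFFFFFF | a=[7] b=[0, 1, 2, 3, 4, 5, 6]
unlink(a): bitmap=FFFFFFF. | b=[0, 1, 2, 3, 4, 5, 6]
truncate(b, 3): bitmap=FFF..... | b=[0, 1, 2]
unlink(b): bitmap=........ | 
create(c): bitmap=F....... | c=[0]
append(c, 3): bitmap=FFFF.... | c=[0, 1, 2, 3]
append(c, 1): bitmap=FFFFF... | c=[0, 1, 2, 3, 4]
append(c, 2): bitmap=FFFFFFF. | c=[0, 1, 2, 3, 4, 5, 6]

blocks(c) = [0, 1, 2, 3, 4, 5, 6]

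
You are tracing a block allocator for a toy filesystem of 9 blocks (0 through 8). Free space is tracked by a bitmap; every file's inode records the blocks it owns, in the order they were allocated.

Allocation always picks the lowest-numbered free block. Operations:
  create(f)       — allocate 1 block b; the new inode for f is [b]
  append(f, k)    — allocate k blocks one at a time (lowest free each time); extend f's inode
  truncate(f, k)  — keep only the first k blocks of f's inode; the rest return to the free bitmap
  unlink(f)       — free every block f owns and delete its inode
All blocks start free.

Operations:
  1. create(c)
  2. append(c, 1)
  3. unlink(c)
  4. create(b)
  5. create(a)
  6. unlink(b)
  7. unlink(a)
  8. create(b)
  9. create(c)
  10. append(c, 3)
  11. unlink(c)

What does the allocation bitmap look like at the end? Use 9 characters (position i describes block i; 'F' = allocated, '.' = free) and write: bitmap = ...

  1. create(c)  ⇒  F........  {c→[0]}
  2. append(c, 1)  ⇒  FF.......  {c→[0, 1]}
  3. unlink(c)  ⇒  .........  {}
  4. create(b)  ⇒  F........  {b→[0]}
  5. create(a)  ⇒  FF.......  {a→[1]; b→[0]}
  6. unlink(b)  ⇒  .F.......  {a→[1]}
  7. unlink(a)  ⇒  .........  {}
  8. create(b)  ⇒  F........  {b→[0]}
  9. create(c)  ⇒  FF.......  {b→[0]; c→[1]}
  10. append(c, 3)  ⇒  FFFFF....  {b→[0]; c→[1, 2, 3, 4]}
  11. unlink(c)  ⇒  F........  {b→[0]}

bitmap = F........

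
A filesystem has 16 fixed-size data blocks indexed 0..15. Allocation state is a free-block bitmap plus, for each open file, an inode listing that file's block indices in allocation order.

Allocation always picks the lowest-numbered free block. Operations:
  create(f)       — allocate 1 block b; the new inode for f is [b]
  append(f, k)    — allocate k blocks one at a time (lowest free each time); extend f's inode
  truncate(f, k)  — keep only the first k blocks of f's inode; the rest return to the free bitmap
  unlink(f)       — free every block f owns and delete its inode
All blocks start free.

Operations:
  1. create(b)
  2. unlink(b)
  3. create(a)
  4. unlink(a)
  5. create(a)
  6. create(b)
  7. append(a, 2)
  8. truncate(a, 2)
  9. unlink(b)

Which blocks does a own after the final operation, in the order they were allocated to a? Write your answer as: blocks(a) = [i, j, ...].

blocks(a) = [0, 2]

  1. create(b)  ⇒  F...............  {b→[0]}
  2. unlink(b)  ⇒  ................  {}
  3. create(a)  ⇒  F...............  {a→[0]}
  4. unlink(a)  ⇒  ................  {}
  5. create(a)  ⇒  F...............  {a→[0]}
  6. create(b)  ⇒  FF..............  {a→[0]; b→[1]}
  7. append(a, 2)  ⇒  FFFF............  {a→[0, 2, 3]; b→[1]}
  8. truncate(a, 2)  ⇒  FFF.............  {a→[0, 2]; b→[1]}
  9. unlink(b)  ⇒  F.F.............  {a→[0, 2]}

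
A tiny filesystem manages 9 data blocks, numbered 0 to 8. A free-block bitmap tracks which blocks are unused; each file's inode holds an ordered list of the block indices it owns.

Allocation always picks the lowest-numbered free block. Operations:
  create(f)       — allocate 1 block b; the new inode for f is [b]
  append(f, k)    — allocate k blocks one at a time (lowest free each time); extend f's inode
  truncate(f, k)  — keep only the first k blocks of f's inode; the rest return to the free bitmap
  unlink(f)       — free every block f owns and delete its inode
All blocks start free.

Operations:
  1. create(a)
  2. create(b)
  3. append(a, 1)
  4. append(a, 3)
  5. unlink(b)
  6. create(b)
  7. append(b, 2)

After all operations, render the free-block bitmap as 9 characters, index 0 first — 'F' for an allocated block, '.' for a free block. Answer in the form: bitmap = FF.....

  1. create(a)  ⇒  F........  {a→[0]}
  2. create(b)  ⇒  FF.......  {a→[0]; b→[1]}
  3. append(a, 1)  ⇒  FFF......  {a→[0, 2]; b→[1]}
  4. append(a, 3)  ⇒  FFFFFF...  {a→[0, 2, 3, 4, 5]; b→[1]}
  5. unlink(b)  ⇒  F.FFFF...  {a→[0, 2, 3, 4, 5]}
  6. create(b)  ⇒  FFFFFF...  {a→[0, 2, 3, 4, 5]; b→[1]}
  7. append(b, 2)  ⇒  FFFFFFFF.  {a→[0, 2, 3, 4, 5]; b→[1, 6, 7]}

bitmap = FFFFFFFF.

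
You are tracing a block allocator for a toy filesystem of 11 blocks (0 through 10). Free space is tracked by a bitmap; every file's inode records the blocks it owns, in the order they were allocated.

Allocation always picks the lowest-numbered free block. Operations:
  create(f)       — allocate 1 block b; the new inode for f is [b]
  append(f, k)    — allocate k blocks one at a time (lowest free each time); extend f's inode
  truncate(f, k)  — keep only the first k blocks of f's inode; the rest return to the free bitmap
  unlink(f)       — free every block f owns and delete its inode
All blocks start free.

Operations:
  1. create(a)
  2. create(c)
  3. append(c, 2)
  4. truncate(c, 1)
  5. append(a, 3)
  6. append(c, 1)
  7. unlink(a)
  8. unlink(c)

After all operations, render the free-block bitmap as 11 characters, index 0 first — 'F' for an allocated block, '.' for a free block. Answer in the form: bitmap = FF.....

bitmap = ...........

  1. create(a)  ⇒  F..........  {a→[0]}
  2. create(c)  ⇒  FF.........  {a→[0]; c→[1]}
  3. append(c, 2)  ⇒  FFFF.......  {a→[0]; c→[1, 2, 3]}
  4. truncate(c, 1)  ⇒  FF.........  {a→[0]; c→[1]}
  5. append(a, 3)  ⇒  FFFFF......  {a→[0, 2, 3, 4]; c→[1]}
  6. append(c, 1)  ⇒  FFFFFF.....  {a→[0, 2, 3, 4]; c→[1, 5]}
  7. unlink(a)  ⇒  .F...F.....  {c→[1, 5]}
  8. unlink(c)  ⇒  ...........  {}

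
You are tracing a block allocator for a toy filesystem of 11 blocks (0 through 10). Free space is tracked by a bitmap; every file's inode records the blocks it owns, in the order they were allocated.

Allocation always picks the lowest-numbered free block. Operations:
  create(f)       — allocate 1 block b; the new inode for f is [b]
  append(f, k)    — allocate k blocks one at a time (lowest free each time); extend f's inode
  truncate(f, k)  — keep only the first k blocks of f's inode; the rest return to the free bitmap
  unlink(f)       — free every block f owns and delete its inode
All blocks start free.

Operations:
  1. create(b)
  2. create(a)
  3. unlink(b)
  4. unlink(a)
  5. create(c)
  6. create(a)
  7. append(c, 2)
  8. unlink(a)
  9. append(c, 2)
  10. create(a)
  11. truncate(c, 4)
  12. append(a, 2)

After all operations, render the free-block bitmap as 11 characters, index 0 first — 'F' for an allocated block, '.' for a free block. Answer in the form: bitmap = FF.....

create(b): bitmap=F.......... | b=[0]
create(a): bitmap=FF......... | a=[1] b=[0]
unlink(b): bitmap=.F......... | a=[1]
unlink(a): bitmap=........... | 
create(c): bitmap=F.......... | c=[0]
create(a): bitmap=FF......... | a=[1] c=[0]
append(c, 2): bitmap=FFFF....... | a=[1] c=[0, 2, 3]
unlink(a): bitmap=F.FF....... | c=[0, 2, 3]
append(c, 2): bitmap=FFFFF...... | c=[0, 2, 3, 1, 4]
create(a): bitmap=FFFFFF..... | a=[5] c=[0, 2, 3, 1, 4]
truncate(c, 4): bitmap=FFFF.F..... | a=[5] c=[0, 2, 3, 1]
append(a, 2): bitmap=FFFFFFF.... | a=[5, 4, 6] c=[0, 2, 3, 1]

bitmap = FFFFFFF....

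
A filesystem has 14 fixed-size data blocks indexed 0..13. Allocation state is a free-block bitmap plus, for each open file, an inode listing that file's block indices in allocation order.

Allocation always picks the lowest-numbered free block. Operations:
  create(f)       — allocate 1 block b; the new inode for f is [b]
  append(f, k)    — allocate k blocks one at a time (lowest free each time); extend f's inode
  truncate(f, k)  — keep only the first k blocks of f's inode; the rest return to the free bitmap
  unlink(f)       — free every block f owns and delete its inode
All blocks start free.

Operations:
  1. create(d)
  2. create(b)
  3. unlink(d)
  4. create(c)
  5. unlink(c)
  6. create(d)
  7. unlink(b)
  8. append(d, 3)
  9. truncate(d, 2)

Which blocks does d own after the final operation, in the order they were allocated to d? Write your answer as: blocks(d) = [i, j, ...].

create(d): bitmap=F............. | d=[0]
create(b): bitmap=FF............ | b=[1] d=[0]
unlink(d): bitmap=.F............ | b=[1]
create(c): bitmap=FF............ | b=[1] c=[0]
unlink(c): bitmap=.F............ | b=[1]
create(d): bitmap=FF............ | b=[1] d=[0]
unlink(b): bitmap=F............. | d=[0]
append(d, 3): bitmap=FFFF.......... | d=[0, 1, 2, 3]
truncate(d, 2): bitmap=FF............ | d=[0, 1]

blocks(d) = [0, 1]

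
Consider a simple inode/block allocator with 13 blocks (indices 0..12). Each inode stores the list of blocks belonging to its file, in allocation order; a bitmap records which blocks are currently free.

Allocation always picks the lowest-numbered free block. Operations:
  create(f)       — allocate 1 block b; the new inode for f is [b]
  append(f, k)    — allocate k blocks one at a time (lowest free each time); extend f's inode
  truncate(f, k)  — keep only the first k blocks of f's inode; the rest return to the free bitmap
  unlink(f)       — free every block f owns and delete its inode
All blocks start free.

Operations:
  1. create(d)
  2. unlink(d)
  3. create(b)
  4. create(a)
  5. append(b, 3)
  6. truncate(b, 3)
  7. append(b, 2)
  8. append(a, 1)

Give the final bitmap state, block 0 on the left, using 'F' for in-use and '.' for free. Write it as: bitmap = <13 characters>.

bitmap = FFFFFFF......

after create(d) → d:[0]  free=[F............]
after unlink(d) →   free=[.............]
after create(b) → b:[0]  free=[F............]
after create(a) → a:[1], b:[0]  free=[FF...........]
after append(b, 3) → a:[1], b:[0, 2, 3, 4]  free=[FFFFF........]
after truncate(b, 3) → a:[1], b:[0, 2, 3]  free=[FFFF.........]
after append(b, 2) → a:[1], b:[0, 2, 3, 4, 5]  free=[FFFFFF.......]
after append(a, 1) → a:[1, 6], b:[0, 2, 3, 4, 5]  free=[FFFFFFF......]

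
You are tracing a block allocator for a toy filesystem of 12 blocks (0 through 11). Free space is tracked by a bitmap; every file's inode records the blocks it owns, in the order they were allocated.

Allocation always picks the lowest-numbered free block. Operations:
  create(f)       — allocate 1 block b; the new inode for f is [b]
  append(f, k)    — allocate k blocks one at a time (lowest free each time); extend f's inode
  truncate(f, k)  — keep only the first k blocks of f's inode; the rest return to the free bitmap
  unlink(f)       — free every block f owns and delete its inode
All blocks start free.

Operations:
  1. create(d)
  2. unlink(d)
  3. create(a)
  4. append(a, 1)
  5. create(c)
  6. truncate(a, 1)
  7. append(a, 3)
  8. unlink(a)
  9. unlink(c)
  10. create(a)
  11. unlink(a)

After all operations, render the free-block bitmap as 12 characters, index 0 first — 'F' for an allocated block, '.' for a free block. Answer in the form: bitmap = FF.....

bitmap = ............

create(d): bitmap=F........... | d=[0]
unlink(d): bitmap=............ | 
create(a): bitmap=F........... | a=[0]
append(a, 1): bitmap=FF.......... | a=[0, 1]
create(c): bitmap=FFF......... | a=[0, 1] c=[2]
truncate(a, 1): bitmap=F.F......... | a=[0] c=[2]
append(a, 3): bitmap=FFFFF....... | a=[0, 1, 3, 4] c=[2]
unlink(a): bitmap=..F......... | c=[2]
unlink(c): bitmap=............ | 
create(a): bitmap=F........... | a=[0]
unlink(a): bitmap=............ | 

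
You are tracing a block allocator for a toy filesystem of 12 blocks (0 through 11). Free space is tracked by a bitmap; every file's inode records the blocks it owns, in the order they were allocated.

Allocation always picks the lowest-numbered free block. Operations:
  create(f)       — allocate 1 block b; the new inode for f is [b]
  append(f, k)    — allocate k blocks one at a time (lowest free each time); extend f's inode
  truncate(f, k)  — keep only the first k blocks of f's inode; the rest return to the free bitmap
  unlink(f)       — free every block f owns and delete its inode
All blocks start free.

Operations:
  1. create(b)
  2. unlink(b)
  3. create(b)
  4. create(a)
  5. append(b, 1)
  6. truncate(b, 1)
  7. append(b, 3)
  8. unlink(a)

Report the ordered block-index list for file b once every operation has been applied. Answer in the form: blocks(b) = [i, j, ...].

blocks(b) = [0, 2, 3, 4]

after create(b) → b:[0]  free=[F...........]
after unlink(b) →   free=[............]
after create(b) → b:[0]  free=[F...........]
after create(a) → a:[1], b:[0]  free=[FF..........]
after append(b, 1) → a:[1], b:[0, 2]  free=[FFF.........]
after truncate(b, 1) → a:[1], b:[0]  free=[FF..........]
after append(b, 3) → a:[1], b:[0, 2, 3, 4]  free=[FFFFF.......]
after unlink(a) → b:[0, 2, 3, 4]  free=[F.FFF.......]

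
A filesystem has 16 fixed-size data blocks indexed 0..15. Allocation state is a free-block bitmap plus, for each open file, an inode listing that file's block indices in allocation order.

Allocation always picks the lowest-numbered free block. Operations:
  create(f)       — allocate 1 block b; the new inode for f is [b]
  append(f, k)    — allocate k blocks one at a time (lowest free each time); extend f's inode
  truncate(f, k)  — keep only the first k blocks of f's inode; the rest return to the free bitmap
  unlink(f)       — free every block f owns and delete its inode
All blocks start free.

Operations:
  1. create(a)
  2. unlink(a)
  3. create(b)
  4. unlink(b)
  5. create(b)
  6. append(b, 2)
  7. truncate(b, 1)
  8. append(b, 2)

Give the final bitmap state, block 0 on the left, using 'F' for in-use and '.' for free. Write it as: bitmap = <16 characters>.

bitmap = FFF.............

create(a): bitmap=F............... | a=[0]
unlink(a): bitmap=................ | 
create(b): bitmap=F............... | b=[0]
unlink(b): bitmap=................ | 
create(b): bitmap=F............... | b=[0]
append(b, 2): bitmap=FFF............. | b=[0, 1, 2]
truncate(b, 1): bitmap=F............... | b=[0]
append(b, 2): bitmap=FFF............. | b=[0, 1, 2]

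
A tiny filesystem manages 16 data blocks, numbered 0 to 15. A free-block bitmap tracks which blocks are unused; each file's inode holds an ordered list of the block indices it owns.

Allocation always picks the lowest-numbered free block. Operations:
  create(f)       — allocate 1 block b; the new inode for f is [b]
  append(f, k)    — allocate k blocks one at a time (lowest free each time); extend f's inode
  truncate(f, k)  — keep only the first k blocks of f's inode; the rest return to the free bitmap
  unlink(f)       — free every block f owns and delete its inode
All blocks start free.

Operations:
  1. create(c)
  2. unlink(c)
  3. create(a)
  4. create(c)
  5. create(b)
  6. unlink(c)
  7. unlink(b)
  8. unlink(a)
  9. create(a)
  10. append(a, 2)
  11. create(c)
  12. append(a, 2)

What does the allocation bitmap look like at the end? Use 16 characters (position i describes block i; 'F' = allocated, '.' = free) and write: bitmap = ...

bitmap = FFFFFF..........

[1] create(c) — c=0 (map F...............)
[2] unlink(c) —  (map ................)
[3] create(a) — a=0 (map F...............)
[4] create(c) — a=0 c=1 (map FF..............)
[5] create(b) — a=0 b=2 c=1 (map FFF.............)
[6] unlink(c) — a=0 b=2 (map F.F.............)
[7] unlink(b) — a=0 (map F...............)
[8] unlink(a) —  (map ................)
[9] create(a) — a=0 (map F...............)
[10] append(a, 2) — a=0,1,2 (map FFF.............)
[11] create(c) — a=0,1,2 c=3 (map FFFF............)
[12] append(a, 2) — a=0,1,2,4,5 c=3 (map FFFFFF..........)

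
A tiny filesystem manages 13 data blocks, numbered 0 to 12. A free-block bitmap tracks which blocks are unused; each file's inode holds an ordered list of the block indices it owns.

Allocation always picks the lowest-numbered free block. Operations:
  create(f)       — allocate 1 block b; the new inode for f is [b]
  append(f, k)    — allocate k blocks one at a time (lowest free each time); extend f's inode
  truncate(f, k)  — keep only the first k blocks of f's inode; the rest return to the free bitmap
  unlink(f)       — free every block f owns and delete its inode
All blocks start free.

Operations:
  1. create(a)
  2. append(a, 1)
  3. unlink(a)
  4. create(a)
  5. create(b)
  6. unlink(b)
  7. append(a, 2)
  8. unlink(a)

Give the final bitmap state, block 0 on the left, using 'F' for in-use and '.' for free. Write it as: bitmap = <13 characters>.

after create(a) → a:[0]  free=[F............]
after append(a, 1) → a:[0, 1]  free=[FF...........]
after unlink(a) →   free=[.............]
after create(a) → a:[0]  free=[F............]
after create(b) → a:[0], b:[1]  free=[FF...........]
after unlink(b) → a:[0]  free=[F............]
after append(a, 2) → a:[0, 1, 2]  free=[FFF..........]
after unlink(a) →   free=[.............]

bitmap = .............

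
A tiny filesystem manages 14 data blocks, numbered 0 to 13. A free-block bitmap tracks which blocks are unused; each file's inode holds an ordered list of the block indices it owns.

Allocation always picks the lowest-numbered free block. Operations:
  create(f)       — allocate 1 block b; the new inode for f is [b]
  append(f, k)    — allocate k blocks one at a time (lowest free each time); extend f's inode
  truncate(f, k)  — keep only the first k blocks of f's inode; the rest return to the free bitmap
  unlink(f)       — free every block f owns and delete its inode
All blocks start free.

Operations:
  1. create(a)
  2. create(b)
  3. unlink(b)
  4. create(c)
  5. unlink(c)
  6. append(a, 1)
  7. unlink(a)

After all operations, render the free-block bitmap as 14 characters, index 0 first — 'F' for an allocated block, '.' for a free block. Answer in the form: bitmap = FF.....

after create(a) → a:[0]  free=[F.............]
after create(b) → a:[0], b:[1]  free=[FF............]
after unlink(b) → a:[0]  free=[F.............]
after create(c) → a:[0], c:[1]  free=[FF............]
after unlink(c) → a:[0]  free=[F.............]
after append(a, 1) → a:[0, 1]  free=[FF............]
after unlink(a) →   free=[..............]

bitmap = ..............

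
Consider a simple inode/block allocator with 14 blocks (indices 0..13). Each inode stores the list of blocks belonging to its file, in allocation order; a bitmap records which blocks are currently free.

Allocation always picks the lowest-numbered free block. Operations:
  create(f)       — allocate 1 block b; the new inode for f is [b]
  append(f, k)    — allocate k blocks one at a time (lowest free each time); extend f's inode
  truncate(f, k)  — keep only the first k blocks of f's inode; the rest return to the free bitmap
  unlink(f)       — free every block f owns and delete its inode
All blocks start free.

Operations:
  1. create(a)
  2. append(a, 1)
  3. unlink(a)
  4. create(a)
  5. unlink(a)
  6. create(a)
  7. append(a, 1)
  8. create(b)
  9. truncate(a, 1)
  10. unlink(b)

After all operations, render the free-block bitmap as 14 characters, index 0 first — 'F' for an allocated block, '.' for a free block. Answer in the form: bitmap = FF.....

create(a): bitmap=F............. | a=[0]
append(a, 1): bitmap=FF............ | a=[0, 1]
unlink(a): bitmap=.............. | 
create(a): bitmap=F............. | a=[0]
unlink(a): bitmap=.............. | 
create(a): bitmap=F............. | a=[0]
append(a, 1): bitmap=FF............ | a=[0, 1]
create(b): bitmap=FFF........... | a=[0, 1] b=[2]
truncate(a, 1): bitmap=F.F........... | a=[0] b=[2]
unlink(b): bitmap=F............. | a=[0]

bitmap = F.............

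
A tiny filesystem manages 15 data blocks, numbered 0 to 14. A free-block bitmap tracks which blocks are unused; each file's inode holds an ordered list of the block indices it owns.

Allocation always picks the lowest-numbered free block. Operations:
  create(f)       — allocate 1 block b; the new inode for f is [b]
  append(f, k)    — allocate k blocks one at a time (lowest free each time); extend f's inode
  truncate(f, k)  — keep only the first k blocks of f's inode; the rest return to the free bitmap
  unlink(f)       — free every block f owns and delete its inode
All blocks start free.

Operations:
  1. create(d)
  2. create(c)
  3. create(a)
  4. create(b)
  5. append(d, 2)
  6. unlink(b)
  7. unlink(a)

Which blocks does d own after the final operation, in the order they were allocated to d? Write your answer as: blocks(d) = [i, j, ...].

  1. create(d)  ⇒  F..............  {d→[0]}
  2. create(c)  ⇒  FF.............  {c→[1]; d→[0]}
  3. create(a)  ⇒  FFF............  {a→[2]; c→[1]; d→[0]}
  4. create(b)  ⇒  FFFF...........  {a→[2]; b→[3]; c→[1]; d→[0]}
  5. append(d, 2)  ⇒  FFFFFF.........  {a→[2]; b→[3]; c→[1]; d→[0, 4, 5]}
  6. unlink(b)  ⇒  FFF.FF.........  {a→[2]; c→[1]; d→[0, 4, 5]}
  7. unlink(a)  ⇒  FF..FF.........  {c→[1]; d→[0, 4, 5]}

blocks(d) = [0, 4, 5]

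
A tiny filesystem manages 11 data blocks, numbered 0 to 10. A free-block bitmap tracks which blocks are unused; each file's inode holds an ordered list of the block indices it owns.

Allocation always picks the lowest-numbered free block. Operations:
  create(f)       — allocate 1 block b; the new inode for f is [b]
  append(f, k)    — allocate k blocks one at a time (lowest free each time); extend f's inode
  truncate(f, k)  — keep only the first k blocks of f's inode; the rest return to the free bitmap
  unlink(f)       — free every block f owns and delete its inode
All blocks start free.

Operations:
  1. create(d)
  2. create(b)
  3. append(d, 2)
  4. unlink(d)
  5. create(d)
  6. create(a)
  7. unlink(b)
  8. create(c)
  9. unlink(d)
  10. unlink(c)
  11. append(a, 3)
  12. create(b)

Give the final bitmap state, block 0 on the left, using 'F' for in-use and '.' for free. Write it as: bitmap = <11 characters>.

after create(d) → d:[0]  free=[F..........]
after create(b) → b:[1], d:[0]  free=[FF.........]
after append(d, 2) → b:[1], d:[0, 2, 3]  free=[FFFF.......]
after unlink(d) → b:[1]  free=[.F.........]
after create(d) → b:[1], d:[0]  free=[FF.........]
after create(a) → a:[2], b:[1], d:[0]  free=[FFF........]
after unlink(b) → a:[2], d:[0]  free=[F.F........]
after create(c) → a:[2], c:[1], d:[0]  free=[FFF........]
after unlink(d) → a:[2], c:[1]  free=[.FF........]
after unlink(c) → a:[2]  free=[..F........]
after append(a, 3) → a:[2, 0, 1, 3]  free=[FFFF.......]
after create(b) → a:[2, 0, 1, 3], b:[4]  free=[FFFFF......]

bitmap = FFFFF......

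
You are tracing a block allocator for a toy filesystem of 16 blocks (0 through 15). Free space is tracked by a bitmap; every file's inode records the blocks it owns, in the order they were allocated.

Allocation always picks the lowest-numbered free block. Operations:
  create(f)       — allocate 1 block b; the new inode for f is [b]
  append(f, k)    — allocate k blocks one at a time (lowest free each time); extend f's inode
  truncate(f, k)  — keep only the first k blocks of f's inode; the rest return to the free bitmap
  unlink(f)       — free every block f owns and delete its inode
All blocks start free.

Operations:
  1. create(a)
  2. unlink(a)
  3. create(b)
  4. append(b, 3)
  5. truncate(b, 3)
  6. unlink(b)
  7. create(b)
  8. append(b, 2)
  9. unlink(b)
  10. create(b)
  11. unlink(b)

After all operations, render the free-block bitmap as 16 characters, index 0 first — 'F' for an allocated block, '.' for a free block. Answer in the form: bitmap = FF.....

  1. create(a)  ⇒  F...............  {a→[0]}
  2. unlink(a)  ⇒  ................  {}
  3. create(b)  ⇒  F...............  {b→[0]}
  4. append(b, 3)  ⇒  FFFF............  {b→[0, 1, 2, 3]}
  5. truncate(b, 3)  ⇒  FFF.............  {b→[0, 1, 2]}
  6. unlink(b)  ⇒  ................  {}
  7. create(b)  ⇒  F...............  {b→[0]}
  8. append(b, 2)  ⇒  FFF.............  {b→[0, 1, 2]}
  9. unlink(b)  ⇒  ................  {}
  10. create(b)  ⇒  F...............  {b→[0]}
  11. unlink(b)  ⇒  ................  {}

bitmap = ................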